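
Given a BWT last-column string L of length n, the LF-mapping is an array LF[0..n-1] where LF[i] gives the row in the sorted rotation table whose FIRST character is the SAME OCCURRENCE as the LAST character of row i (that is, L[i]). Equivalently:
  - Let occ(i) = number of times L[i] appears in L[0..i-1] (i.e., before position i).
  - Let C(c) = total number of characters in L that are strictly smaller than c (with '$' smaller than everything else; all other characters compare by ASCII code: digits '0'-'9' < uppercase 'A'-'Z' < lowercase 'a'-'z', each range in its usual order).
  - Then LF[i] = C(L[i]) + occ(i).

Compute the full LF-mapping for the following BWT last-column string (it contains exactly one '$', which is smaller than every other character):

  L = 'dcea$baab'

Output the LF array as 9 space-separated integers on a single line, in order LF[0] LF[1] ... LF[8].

Answer: 7 6 8 1 0 4 2 3 5

Derivation:
Char counts: '$':1, 'a':3, 'b':2, 'c':1, 'd':1, 'e':1
C (first-col start): C('$')=0, C('a')=1, C('b')=4, C('c')=6, C('d')=7, C('e')=8
L[0]='d': occ=0, LF[0]=C('d')+0=7+0=7
L[1]='c': occ=0, LF[1]=C('c')+0=6+0=6
L[2]='e': occ=0, LF[2]=C('e')+0=8+0=8
L[3]='a': occ=0, LF[3]=C('a')+0=1+0=1
L[4]='$': occ=0, LF[4]=C('$')+0=0+0=0
L[5]='b': occ=0, LF[5]=C('b')+0=4+0=4
L[6]='a': occ=1, LF[6]=C('a')+1=1+1=2
L[7]='a': occ=2, LF[7]=C('a')+2=1+2=3
L[8]='b': occ=1, LF[8]=C('b')+1=4+1=5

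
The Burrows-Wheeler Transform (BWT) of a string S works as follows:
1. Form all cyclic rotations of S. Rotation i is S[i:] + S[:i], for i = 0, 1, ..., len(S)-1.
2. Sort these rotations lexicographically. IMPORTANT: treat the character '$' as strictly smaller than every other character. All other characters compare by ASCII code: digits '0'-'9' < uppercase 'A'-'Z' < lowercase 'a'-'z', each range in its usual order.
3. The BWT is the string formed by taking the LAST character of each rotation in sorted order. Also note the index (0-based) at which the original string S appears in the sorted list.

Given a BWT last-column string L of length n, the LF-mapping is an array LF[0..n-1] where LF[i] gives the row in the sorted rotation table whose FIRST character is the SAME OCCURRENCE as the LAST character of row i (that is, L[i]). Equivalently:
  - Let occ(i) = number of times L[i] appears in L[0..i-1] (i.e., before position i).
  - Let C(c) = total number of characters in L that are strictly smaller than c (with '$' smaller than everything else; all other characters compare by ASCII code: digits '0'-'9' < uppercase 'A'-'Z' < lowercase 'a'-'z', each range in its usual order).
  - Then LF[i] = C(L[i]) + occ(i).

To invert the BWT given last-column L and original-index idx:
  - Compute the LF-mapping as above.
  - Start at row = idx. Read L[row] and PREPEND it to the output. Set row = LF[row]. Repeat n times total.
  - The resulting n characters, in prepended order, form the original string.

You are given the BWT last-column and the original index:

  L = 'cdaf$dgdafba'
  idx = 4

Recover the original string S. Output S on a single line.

Answer: bffagdaaddc$

Derivation:
LF mapping: 5 6 1 9 0 7 11 8 2 10 4 3
Walk LF starting at row 4, prepending L[row]:
  step 1: row=4, L[4]='$', prepend. Next row=LF[4]=0
  step 2: row=0, L[0]='c', prepend. Next row=LF[0]=5
  step 3: row=5, L[5]='d', prepend. Next row=LF[5]=7
  step 4: row=7, L[7]='d', prepend. Next row=LF[7]=8
  step 5: row=8, L[8]='a', prepend. Next row=LF[8]=2
  step 6: row=2, L[2]='a', prepend. Next row=LF[2]=1
  step 7: row=1, L[1]='d', prepend. Next row=LF[1]=6
  step 8: row=6, L[6]='g', prepend. Next row=LF[6]=11
  step 9: row=11, L[11]='a', prepend. Next row=LF[11]=3
  step 10: row=3, L[3]='f', prepend. Next row=LF[3]=9
  step 11: row=9, L[9]='f', prepend. Next row=LF[9]=10
  step 12: row=10, L[10]='b', prepend. Next row=LF[10]=4
Reversed output: bffagdaaddc$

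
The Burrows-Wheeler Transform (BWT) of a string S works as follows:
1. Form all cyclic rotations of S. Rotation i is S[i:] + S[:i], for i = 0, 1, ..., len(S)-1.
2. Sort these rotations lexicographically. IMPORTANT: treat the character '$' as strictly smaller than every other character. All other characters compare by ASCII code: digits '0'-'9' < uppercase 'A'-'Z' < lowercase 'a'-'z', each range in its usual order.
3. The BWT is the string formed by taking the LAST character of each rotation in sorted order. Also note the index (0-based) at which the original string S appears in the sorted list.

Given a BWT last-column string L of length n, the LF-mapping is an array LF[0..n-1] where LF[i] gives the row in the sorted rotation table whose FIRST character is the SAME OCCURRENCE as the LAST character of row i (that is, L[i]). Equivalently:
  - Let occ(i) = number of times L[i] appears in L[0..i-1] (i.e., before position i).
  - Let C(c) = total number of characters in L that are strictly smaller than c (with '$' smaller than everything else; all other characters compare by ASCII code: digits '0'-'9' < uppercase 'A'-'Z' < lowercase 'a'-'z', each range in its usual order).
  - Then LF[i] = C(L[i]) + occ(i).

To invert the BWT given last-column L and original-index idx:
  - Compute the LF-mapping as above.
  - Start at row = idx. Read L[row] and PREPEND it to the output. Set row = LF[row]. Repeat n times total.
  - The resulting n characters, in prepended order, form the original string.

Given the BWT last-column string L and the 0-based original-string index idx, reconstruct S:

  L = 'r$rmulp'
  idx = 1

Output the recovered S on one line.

Answer: lrmpur$

Derivation:
LF mapping: 4 0 5 2 6 1 3
Walk LF starting at row 1, prepending L[row]:
  step 1: row=1, L[1]='$', prepend. Next row=LF[1]=0
  step 2: row=0, L[0]='r', prepend. Next row=LF[0]=4
  step 3: row=4, L[4]='u', prepend. Next row=LF[4]=6
  step 4: row=6, L[6]='p', prepend. Next row=LF[6]=3
  step 5: row=3, L[3]='m', prepend. Next row=LF[3]=2
  step 6: row=2, L[2]='r', prepend. Next row=LF[2]=5
  step 7: row=5, L[5]='l', prepend. Next row=LF[5]=1
Reversed output: lrmpur$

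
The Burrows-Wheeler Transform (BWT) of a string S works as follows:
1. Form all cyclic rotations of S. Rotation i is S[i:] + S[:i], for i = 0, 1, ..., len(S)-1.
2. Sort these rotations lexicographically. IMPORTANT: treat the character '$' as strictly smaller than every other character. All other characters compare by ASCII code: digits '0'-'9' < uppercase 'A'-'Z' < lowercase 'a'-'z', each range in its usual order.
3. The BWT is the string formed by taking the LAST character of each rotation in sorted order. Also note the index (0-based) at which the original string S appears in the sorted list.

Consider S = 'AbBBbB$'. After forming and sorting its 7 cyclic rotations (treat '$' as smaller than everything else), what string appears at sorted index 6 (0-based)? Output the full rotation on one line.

All 7 rotations (rotation i = S[i:]+S[:i]):
  rot[0] = AbBBbB$
  rot[1] = bBBbB$A
  rot[2] = BBbB$Ab
  rot[3] = BbB$AbB
  rot[4] = bB$AbBB
  rot[5] = B$AbBBb
  rot[6] = $AbBBbB
Sorted (with $ < everything):
  sorted[0] = $AbBBbB
  sorted[1] = AbBBbB$
  sorted[2] = B$AbBBb
  sorted[3] = BBbB$Ab
  sorted[4] = BbB$AbB
  sorted[5] = bB$AbBB
  sorted[6] = bBBbB$A
sorted[6] = bBBbB$A

Answer: bBBbB$A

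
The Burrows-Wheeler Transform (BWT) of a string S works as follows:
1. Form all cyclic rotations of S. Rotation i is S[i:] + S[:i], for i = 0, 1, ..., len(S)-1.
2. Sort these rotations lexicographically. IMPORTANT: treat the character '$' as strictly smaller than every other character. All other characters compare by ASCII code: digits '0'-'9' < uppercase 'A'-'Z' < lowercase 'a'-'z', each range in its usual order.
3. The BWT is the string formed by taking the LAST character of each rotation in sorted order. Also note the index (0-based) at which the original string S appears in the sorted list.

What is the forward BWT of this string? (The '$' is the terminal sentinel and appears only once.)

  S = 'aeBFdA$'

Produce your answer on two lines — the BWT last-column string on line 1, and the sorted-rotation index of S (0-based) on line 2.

All 7 rotations (rotation i = S[i:]+S[:i]):
  rot[0] = aeBFdA$
  rot[1] = eBFdA$a
  rot[2] = BFdA$ae
  rot[3] = FdA$aeB
  rot[4] = dA$aeBF
  rot[5] = A$aeBFd
  rot[6] = $aeBFdA
Sorted (with $ < everything):
  sorted[0] = $aeBFdA  (last char: 'A')
  sorted[1] = A$aeBFd  (last char: 'd')
  sorted[2] = BFdA$ae  (last char: 'e')
  sorted[3] = FdA$aeB  (last char: 'B')
  sorted[4] = aeBFdA$  (last char: '$')
  sorted[5] = dA$aeBF  (last char: 'F')
  sorted[6] = eBFdA$a  (last char: 'a')
Last column: AdeB$Fa
Original string S is at sorted index 4

Answer: AdeB$Fa
4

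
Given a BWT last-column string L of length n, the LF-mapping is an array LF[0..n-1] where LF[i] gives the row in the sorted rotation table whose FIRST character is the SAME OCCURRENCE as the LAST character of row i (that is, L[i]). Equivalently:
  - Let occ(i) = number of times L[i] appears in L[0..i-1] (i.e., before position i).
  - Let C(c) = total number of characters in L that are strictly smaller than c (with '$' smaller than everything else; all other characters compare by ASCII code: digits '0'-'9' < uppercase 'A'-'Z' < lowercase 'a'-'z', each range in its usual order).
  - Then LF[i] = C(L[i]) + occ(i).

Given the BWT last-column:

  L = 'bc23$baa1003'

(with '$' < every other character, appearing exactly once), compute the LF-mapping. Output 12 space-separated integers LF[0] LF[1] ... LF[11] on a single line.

Answer: 9 11 4 5 0 10 7 8 3 1 2 6

Derivation:
Char counts: '$':1, '0':2, '1':1, '2':1, '3':2, 'a':2, 'b':2, 'c':1
C (first-col start): C('$')=0, C('0')=1, C('1')=3, C('2')=4, C('3')=5, C('a')=7, C('b')=9, C('c')=11
L[0]='b': occ=0, LF[0]=C('b')+0=9+0=9
L[1]='c': occ=0, LF[1]=C('c')+0=11+0=11
L[2]='2': occ=0, LF[2]=C('2')+0=4+0=4
L[3]='3': occ=0, LF[3]=C('3')+0=5+0=5
L[4]='$': occ=0, LF[4]=C('$')+0=0+0=0
L[5]='b': occ=1, LF[5]=C('b')+1=9+1=10
L[6]='a': occ=0, LF[6]=C('a')+0=7+0=7
L[7]='a': occ=1, LF[7]=C('a')+1=7+1=8
L[8]='1': occ=0, LF[8]=C('1')+0=3+0=3
L[9]='0': occ=0, LF[9]=C('0')+0=1+0=1
L[10]='0': occ=1, LF[10]=C('0')+1=1+1=2
L[11]='3': occ=1, LF[11]=C('3')+1=5+1=6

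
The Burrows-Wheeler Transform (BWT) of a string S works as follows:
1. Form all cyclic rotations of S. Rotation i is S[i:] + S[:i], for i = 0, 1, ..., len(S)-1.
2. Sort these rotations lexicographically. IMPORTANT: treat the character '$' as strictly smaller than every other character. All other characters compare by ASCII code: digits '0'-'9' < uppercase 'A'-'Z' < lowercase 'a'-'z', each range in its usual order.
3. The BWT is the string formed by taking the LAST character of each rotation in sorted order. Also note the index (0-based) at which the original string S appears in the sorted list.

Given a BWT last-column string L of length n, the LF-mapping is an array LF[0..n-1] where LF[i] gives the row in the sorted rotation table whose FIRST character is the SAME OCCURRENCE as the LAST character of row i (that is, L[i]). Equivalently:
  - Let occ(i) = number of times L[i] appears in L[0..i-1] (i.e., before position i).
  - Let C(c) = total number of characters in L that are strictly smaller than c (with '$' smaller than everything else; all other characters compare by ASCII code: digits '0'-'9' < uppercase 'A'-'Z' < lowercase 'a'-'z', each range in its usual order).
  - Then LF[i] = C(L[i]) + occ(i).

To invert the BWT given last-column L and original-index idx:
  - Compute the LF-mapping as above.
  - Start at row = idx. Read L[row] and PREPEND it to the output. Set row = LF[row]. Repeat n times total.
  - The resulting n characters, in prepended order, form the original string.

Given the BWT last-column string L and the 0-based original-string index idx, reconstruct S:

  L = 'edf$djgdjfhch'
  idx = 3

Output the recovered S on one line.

Answer: ddfhhjgfdcje$

Derivation:
LF mapping: 5 2 6 0 3 11 8 4 12 7 9 1 10
Walk LF starting at row 3, prepending L[row]:
  step 1: row=3, L[3]='$', prepend. Next row=LF[3]=0
  step 2: row=0, L[0]='e', prepend. Next row=LF[0]=5
  step 3: row=5, L[5]='j', prepend. Next row=LF[5]=11
  step 4: row=11, L[11]='c', prepend. Next row=LF[11]=1
  step 5: row=1, L[1]='d', prepend. Next row=LF[1]=2
  step 6: row=2, L[2]='f', prepend. Next row=LF[2]=6
  step 7: row=6, L[6]='g', prepend. Next row=LF[6]=8
  step 8: row=8, L[8]='j', prepend. Next row=LF[8]=12
  step 9: row=12, L[12]='h', prepend. Next row=LF[12]=10
  step 10: row=10, L[10]='h', prepend. Next row=LF[10]=9
  step 11: row=9, L[9]='f', prepend. Next row=LF[9]=7
  step 12: row=7, L[7]='d', prepend. Next row=LF[7]=4
  step 13: row=4, L[4]='d', prepend. Next row=LF[4]=3
Reversed output: ddfhhjgfdcje$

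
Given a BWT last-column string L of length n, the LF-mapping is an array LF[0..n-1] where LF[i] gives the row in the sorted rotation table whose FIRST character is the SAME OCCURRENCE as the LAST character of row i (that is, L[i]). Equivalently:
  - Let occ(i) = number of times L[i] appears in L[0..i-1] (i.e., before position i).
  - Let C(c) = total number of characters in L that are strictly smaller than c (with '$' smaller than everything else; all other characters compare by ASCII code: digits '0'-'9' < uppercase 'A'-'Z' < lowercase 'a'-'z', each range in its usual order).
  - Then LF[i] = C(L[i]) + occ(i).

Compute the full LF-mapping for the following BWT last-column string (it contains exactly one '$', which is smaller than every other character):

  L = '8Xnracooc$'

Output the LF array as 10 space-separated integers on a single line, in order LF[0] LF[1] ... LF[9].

Char counts: '$':1, '8':1, 'X':1, 'a':1, 'c':2, 'n':1, 'o':2, 'r':1
C (first-col start): C('$')=0, C('8')=1, C('X')=2, C('a')=3, C('c')=4, C('n')=6, C('o')=7, C('r')=9
L[0]='8': occ=0, LF[0]=C('8')+0=1+0=1
L[1]='X': occ=0, LF[1]=C('X')+0=2+0=2
L[2]='n': occ=0, LF[2]=C('n')+0=6+0=6
L[3]='r': occ=0, LF[3]=C('r')+0=9+0=9
L[4]='a': occ=0, LF[4]=C('a')+0=3+0=3
L[5]='c': occ=0, LF[5]=C('c')+0=4+0=4
L[6]='o': occ=0, LF[6]=C('o')+0=7+0=7
L[7]='o': occ=1, LF[7]=C('o')+1=7+1=8
L[8]='c': occ=1, LF[8]=C('c')+1=4+1=5
L[9]='$': occ=0, LF[9]=C('$')+0=0+0=0

Answer: 1 2 6 9 3 4 7 8 5 0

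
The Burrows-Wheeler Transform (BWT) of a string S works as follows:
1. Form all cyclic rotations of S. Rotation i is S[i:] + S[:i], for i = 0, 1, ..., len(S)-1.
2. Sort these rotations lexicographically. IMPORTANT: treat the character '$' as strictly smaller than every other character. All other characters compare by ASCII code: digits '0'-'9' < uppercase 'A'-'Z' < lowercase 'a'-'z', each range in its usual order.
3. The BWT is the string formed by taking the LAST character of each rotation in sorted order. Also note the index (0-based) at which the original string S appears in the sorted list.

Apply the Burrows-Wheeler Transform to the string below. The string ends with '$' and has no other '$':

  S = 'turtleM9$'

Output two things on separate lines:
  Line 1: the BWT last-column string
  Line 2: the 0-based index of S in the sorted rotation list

Answer: 9Meltur$t
7

Derivation:
All 9 rotations (rotation i = S[i:]+S[:i]):
  rot[0] = turtleM9$
  rot[1] = urtleM9$t
  rot[2] = rtleM9$tu
  rot[3] = tleM9$tur
  rot[4] = leM9$turt
  rot[5] = eM9$turtl
  rot[6] = M9$turtle
  rot[7] = 9$turtleM
  rot[8] = $turtleM9
Sorted (with $ < everything):
  sorted[0] = $turtleM9  (last char: '9')
  sorted[1] = 9$turtleM  (last char: 'M')
  sorted[2] = M9$turtle  (last char: 'e')
  sorted[3] = eM9$turtl  (last char: 'l')
  sorted[4] = leM9$turt  (last char: 't')
  sorted[5] = rtleM9$tu  (last char: 'u')
  sorted[6] = tleM9$tur  (last char: 'r')
  sorted[7] = turtleM9$  (last char: '$')
  sorted[8] = urtleM9$t  (last char: 't')
Last column: 9Meltur$t
Original string S is at sorted index 7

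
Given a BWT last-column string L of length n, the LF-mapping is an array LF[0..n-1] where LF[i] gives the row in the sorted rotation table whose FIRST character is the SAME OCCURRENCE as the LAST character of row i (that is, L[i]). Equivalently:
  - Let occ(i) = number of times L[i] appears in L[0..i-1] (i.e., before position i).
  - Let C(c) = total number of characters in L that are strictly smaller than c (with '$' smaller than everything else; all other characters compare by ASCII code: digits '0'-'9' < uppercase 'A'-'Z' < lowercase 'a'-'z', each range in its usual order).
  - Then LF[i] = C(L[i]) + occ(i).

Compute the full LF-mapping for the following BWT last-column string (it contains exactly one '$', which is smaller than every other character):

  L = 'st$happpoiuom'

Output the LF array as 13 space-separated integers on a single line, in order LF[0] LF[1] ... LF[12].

Answer: 10 11 0 2 1 7 8 9 5 3 12 6 4

Derivation:
Char counts: '$':1, 'a':1, 'h':1, 'i':1, 'm':1, 'o':2, 'p':3, 's':1, 't':1, 'u':1
C (first-col start): C('$')=0, C('a')=1, C('h')=2, C('i')=3, C('m')=4, C('o')=5, C('p')=7, C('s')=10, C('t')=11, C('u')=12
L[0]='s': occ=0, LF[0]=C('s')+0=10+0=10
L[1]='t': occ=0, LF[1]=C('t')+0=11+0=11
L[2]='$': occ=0, LF[2]=C('$')+0=0+0=0
L[3]='h': occ=0, LF[3]=C('h')+0=2+0=2
L[4]='a': occ=0, LF[4]=C('a')+0=1+0=1
L[5]='p': occ=0, LF[5]=C('p')+0=7+0=7
L[6]='p': occ=1, LF[6]=C('p')+1=7+1=8
L[7]='p': occ=2, LF[7]=C('p')+2=7+2=9
L[8]='o': occ=0, LF[8]=C('o')+0=5+0=5
L[9]='i': occ=0, LF[9]=C('i')+0=3+0=3
L[10]='u': occ=0, LF[10]=C('u')+0=12+0=12
L[11]='o': occ=1, LF[11]=C('o')+1=5+1=6
L[12]='m': occ=0, LF[12]=C('m')+0=4+0=4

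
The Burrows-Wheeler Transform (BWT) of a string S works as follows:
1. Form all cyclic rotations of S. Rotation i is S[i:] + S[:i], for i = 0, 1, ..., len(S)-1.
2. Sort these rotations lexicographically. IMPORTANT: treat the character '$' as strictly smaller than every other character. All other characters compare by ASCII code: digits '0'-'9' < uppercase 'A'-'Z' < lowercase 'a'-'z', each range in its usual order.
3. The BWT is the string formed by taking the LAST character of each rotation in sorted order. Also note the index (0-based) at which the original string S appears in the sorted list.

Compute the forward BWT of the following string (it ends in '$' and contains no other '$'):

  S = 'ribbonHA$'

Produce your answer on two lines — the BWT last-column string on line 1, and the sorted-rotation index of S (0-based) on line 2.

All 9 rotations (rotation i = S[i:]+S[:i]):
  rot[0] = ribbonHA$
  rot[1] = ibbonHA$r
  rot[2] = bbonHA$ri
  rot[3] = bonHA$rib
  rot[4] = onHA$ribb
  rot[5] = nHA$ribbo
  rot[6] = HA$ribbon
  rot[7] = A$ribbonH
  rot[8] = $ribbonHA
Sorted (with $ < everything):
  sorted[0] = $ribbonHA  (last char: 'A')
  sorted[1] = A$ribbonH  (last char: 'H')
  sorted[2] = HA$ribbon  (last char: 'n')
  sorted[3] = bbonHA$ri  (last char: 'i')
  sorted[4] = bonHA$rib  (last char: 'b')
  sorted[5] = ibbonHA$r  (last char: 'r')
  sorted[6] = nHA$ribbo  (last char: 'o')
  sorted[7] = onHA$ribb  (last char: 'b')
  sorted[8] = ribbonHA$  (last char: '$')
Last column: AHnibrob$
Original string S is at sorted index 8

Answer: AHnibrob$
8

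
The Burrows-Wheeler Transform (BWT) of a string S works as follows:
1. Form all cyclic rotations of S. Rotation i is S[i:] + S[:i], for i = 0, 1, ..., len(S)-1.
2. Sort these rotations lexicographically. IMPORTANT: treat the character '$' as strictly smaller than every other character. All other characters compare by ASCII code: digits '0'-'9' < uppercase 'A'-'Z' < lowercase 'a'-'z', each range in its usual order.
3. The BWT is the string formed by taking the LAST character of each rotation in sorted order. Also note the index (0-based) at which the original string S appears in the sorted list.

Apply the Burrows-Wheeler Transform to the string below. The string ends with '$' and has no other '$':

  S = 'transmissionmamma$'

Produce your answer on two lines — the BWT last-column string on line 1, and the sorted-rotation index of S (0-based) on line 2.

Answer: ammrsmmnsaoaitsni$
17

Derivation:
All 18 rotations (rotation i = S[i:]+S[:i]):
  rot[0] = transmissionmamma$
  rot[1] = ransmissionmamma$t
  rot[2] = ansmissionmamma$tr
  rot[3] = nsmissionmamma$tra
  rot[4] = smissionmamma$tran
  rot[5] = missionmamma$trans
  rot[6] = issionmamma$transm
  rot[7] = ssionmamma$transmi
  rot[8] = sionmamma$transmis
  rot[9] = ionmamma$transmiss
  rot[10] = onmamma$transmissi
  rot[11] = nmamma$transmissio
  rot[12] = mamma$transmission
  rot[13] = amma$transmissionm
  rot[14] = mma$transmissionma
  rot[15] = ma$transmissionmam
  rot[16] = a$transmissionmamm
  rot[17] = $transmissionmamma
Sorted (with $ < everything):
  sorted[0] = $transmissionmamma  (last char: 'a')
  sorted[1] = a$transmissionmamm  (last char: 'm')
  sorted[2] = amma$transmissionm  (last char: 'm')
  sorted[3] = ansmissionmamma$tr  (last char: 'r')
  sorted[4] = ionmamma$transmiss  (last char: 's')
  sorted[5] = issionmamma$transm  (last char: 'm')
  sorted[6] = ma$transmissionmam  (last char: 'm')
  sorted[7] = mamma$transmission  (last char: 'n')
  sorted[8] = missionmamma$trans  (last char: 's')
  sorted[9] = mma$transmissionma  (last char: 'a')
  sorted[10] = nmamma$transmissio  (last char: 'o')
  sorted[11] = nsmissionmamma$tra  (last char: 'a')
  sorted[12] = onmamma$transmissi  (last char: 'i')
  sorted[13] = ransmissionmamma$t  (last char: 't')
  sorted[14] = sionmamma$transmis  (last char: 's')
  sorted[15] = smissionmamma$tran  (last char: 'n')
  sorted[16] = ssionmamma$transmi  (last char: 'i')
  sorted[17] = transmissionmamma$  (last char: '$')
Last column: ammrsmmnsaoaitsni$
Original string S is at sorted index 17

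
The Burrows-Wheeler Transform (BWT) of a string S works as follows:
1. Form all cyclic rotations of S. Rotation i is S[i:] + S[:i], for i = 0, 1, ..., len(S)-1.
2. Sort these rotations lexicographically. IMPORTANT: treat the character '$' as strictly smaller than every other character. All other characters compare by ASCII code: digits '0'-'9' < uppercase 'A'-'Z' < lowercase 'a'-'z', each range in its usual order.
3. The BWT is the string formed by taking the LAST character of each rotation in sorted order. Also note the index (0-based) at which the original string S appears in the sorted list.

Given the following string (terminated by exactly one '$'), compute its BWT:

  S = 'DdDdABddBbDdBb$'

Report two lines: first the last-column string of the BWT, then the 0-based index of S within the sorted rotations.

All 15 rotations (rotation i = S[i:]+S[:i]):
  rot[0] = DdDdABddBbDdBb$
  rot[1] = dDdABddBbDdBb$D
  rot[2] = DdABddBbDdBb$Dd
  rot[3] = dABddBbDdBb$DdD
  rot[4] = ABddBbDdBb$DdDd
  rot[5] = BddBbDdBb$DdDdA
  rot[6] = ddBbDdBb$DdDdAB
  rot[7] = dBbDdBb$DdDdABd
  rot[8] = BbDdBb$DdDdABdd
  rot[9] = bDdBb$DdDdABddB
  rot[10] = DdBb$DdDdABddBb
  rot[11] = dBb$DdDdABddBbD
  rot[12] = Bb$DdDdABddBbDd
  rot[13] = b$DdDdABddBbDdB
  rot[14] = $DdDdABddBbDdBb
Sorted (with $ < everything):
  sorted[0] = $DdDdABddBbDdBb  (last char: 'b')
  sorted[1] = ABddBbDdBb$DdDd  (last char: 'd')
  sorted[2] = Bb$DdDdABddBbDd  (last char: 'd')
  sorted[3] = BbDdBb$DdDdABdd  (last char: 'd')
  sorted[4] = BddBbDdBb$DdDdA  (last char: 'A')
  sorted[5] = DdABddBbDdBb$Dd  (last char: 'd')
  sorted[6] = DdBb$DdDdABddBb  (last char: 'b')
  sorted[7] = DdDdABddBbDdBb$  (last char: '$')
  sorted[8] = b$DdDdABddBbDdB  (last char: 'B')
  sorted[9] = bDdBb$DdDdABddB  (last char: 'B')
  sorted[10] = dABddBbDdBb$DdD  (last char: 'D')
  sorted[11] = dBb$DdDdABddBbD  (last char: 'D')
  sorted[12] = dBbDdBb$DdDdABd  (last char: 'd')
  sorted[13] = dDdABddBbDdBb$D  (last char: 'D')
  sorted[14] = ddBbDdBb$DdDdAB  (last char: 'B')
Last column: bdddAdb$BBDDdDB
Original string S is at sorted index 7

Answer: bdddAdb$BBDDdDB
7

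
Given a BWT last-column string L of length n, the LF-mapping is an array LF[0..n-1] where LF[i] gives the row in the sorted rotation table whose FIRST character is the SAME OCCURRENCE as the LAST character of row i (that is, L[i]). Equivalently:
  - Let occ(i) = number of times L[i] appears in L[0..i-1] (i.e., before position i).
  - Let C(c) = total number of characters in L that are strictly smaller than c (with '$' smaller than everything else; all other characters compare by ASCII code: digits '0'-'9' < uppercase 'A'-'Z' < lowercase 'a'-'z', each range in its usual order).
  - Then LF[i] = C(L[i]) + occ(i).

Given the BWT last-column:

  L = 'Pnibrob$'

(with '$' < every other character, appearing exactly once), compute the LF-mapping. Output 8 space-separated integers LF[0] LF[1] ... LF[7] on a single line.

Char counts: '$':1, 'P':1, 'b':2, 'i':1, 'n':1, 'o':1, 'r':1
C (first-col start): C('$')=0, C('P')=1, C('b')=2, C('i')=4, C('n')=5, C('o')=6, C('r')=7
L[0]='P': occ=0, LF[0]=C('P')+0=1+0=1
L[1]='n': occ=0, LF[1]=C('n')+0=5+0=5
L[2]='i': occ=0, LF[2]=C('i')+0=4+0=4
L[3]='b': occ=0, LF[3]=C('b')+0=2+0=2
L[4]='r': occ=0, LF[4]=C('r')+0=7+0=7
L[5]='o': occ=0, LF[5]=C('o')+0=6+0=6
L[6]='b': occ=1, LF[6]=C('b')+1=2+1=3
L[7]='$': occ=0, LF[7]=C('$')+0=0+0=0

Answer: 1 5 4 2 7 6 3 0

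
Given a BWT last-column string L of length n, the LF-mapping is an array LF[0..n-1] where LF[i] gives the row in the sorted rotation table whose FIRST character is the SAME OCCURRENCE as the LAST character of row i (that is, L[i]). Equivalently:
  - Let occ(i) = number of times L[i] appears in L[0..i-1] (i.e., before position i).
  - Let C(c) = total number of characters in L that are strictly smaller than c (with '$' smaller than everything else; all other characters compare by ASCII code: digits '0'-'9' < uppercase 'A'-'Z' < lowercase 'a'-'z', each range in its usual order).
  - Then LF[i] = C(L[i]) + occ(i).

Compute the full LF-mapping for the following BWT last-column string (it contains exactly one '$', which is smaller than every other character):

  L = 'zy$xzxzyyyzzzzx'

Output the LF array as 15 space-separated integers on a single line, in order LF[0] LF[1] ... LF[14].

Answer: 8 4 0 1 9 2 10 5 6 7 11 12 13 14 3

Derivation:
Char counts: '$':1, 'x':3, 'y':4, 'z':7
C (first-col start): C('$')=0, C('x')=1, C('y')=4, C('z')=8
L[0]='z': occ=0, LF[0]=C('z')+0=8+0=8
L[1]='y': occ=0, LF[1]=C('y')+0=4+0=4
L[2]='$': occ=0, LF[2]=C('$')+0=0+0=0
L[3]='x': occ=0, LF[3]=C('x')+0=1+0=1
L[4]='z': occ=1, LF[4]=C('z')+1=8+1=9
L[5]='x': occ=1, LF[5]=C('x')+1=1+1=2
L[6]='z': occ=2, LF[6]=C('z')+2=8+2=10
L[7]='y': occ=1, LF[7]=C('y')+1=4+1=5
L[8]='y': occ=2, LF[8]=C('y')+2=4+2=6
L[9]='y': occ=3, LF[9]=C('y')+3=4+3=7
L[10]='z': occ=3, LF[10]=C('z')+3=8+3=11
L[11]='z': occ=4, LF[11]=C('z')+4=8+4=12
L[12]='z': occ=5, LF[12]=C('z')+5=8+5=13
L[13]='z': occ=6, LF[13]=C('z')+6=8+6=14
L[14]='x': occ=2, LF[14]=C('x')+2=1+2=3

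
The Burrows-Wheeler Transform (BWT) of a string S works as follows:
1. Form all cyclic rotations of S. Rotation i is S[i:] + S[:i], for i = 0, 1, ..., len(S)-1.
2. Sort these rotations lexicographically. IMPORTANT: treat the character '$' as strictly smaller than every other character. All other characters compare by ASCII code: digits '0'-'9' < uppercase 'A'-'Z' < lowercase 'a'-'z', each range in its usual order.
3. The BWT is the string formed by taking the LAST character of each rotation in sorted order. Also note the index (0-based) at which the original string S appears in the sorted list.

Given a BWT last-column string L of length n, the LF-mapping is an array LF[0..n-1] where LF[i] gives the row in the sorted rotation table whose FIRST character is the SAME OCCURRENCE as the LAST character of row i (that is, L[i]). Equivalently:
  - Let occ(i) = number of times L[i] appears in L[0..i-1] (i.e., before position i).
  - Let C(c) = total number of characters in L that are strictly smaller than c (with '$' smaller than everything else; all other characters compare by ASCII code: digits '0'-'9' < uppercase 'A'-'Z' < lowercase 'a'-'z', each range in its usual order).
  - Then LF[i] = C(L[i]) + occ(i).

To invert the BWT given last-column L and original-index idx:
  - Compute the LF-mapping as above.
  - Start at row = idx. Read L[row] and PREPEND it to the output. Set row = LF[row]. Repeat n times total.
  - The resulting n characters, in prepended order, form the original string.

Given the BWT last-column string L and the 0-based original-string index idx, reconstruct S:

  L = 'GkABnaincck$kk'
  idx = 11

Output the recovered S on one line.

Answer: knickknackABG$

Derivation:
LF mapping: 3 8 1 2 12 4 7 13 5 6 9 0 10 11
Walk LF starting at row 11, prepending L[row]:
  step 1: row=11, L[11]='$', prepend. Next row=LF[11]=0
  step 2: row=0, L[0]='G', prepend. Next row=LF[0]=3
  step 3: row=3, L[3]='B', prepend. Next row=LF[3]=2
  step 4: row=2, L[2]='A', prepend. Next row=LF[2]=1
  step 5: row=1, L[1]='k', prepend. Next row=LF[1]=8
  step 6: row=8, L[8]='c', prepend. Next row=LF[8]=5
  step 7: row=5, L[5]='a', prepend. Next row=LF[5]=4
  step 8: row=4, L[4]='n', prepend. Next row=LF[4]=12
  step 9: row=12, L[12]='k', prepend. Next row=LF[12]=10
  step 10: row=10, L[10]='k', prepend. Next row=LF[10]=9
  step 11: row=9, L[9]='c', prepend. Next row=LF[9]=6
  step 12: row=6, L[6]='i', prepend. Next row=LF[6]=7
  step 13: row=7, L[7]='n', prepend. Next row=LF[7]=13
  step 14: row=13, L[13]='k', prepend. Next row=LF[13]=11
Reversed output: knickknackABG$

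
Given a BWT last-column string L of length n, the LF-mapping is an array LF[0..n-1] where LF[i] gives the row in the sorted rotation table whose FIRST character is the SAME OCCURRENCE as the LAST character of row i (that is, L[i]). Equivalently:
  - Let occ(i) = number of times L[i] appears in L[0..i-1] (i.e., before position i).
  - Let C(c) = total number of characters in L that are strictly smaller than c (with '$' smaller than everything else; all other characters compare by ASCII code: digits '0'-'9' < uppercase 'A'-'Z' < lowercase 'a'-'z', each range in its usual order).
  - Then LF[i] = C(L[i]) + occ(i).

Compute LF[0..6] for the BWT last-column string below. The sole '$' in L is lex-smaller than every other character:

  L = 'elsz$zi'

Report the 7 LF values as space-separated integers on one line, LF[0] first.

Answer: 1 3 4 5 0 6 2

Derivation:
Char counts: '$':1, 'e':1, 'i':1, 'l':1, 's':1, 'z':2
C (first-col start): C('$')=0, C('e')=1, C('i')=2, C('l')=3, C('s')=4, C('z')=5
L[0]='e': occ=0, LF[0]=C('e')+0=1+0=1
L[1]='l': occ=0, LF[1]=C('l')+0=3+0=3
L[2]='s': occ=0, LF[2]=C('s')+0=4+0=4
L[3]='z': occ=0, LF[3]=C('z')+0=5+0=5
L[4]='$': occ=0, LF[4]=C('$')+0=0+0=0
L[5]='z': occ=1, LF[5]=C('z')+1=5+1=6
L[6]='i': occ=0, LF[6]=C('i')+0=2+0=2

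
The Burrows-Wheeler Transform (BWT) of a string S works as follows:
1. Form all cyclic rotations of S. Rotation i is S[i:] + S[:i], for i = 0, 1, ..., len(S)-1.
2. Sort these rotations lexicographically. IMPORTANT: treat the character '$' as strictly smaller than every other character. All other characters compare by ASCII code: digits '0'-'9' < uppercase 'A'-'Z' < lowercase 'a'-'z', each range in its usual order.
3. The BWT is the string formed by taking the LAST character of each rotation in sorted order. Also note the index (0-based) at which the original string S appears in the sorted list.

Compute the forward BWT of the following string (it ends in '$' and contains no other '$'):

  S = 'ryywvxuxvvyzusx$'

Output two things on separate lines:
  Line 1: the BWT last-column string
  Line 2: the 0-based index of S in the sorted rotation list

All 16 rotations (rotation i = S[i:]+S[:i]):
  rot[0] = ryywvxuxvvyzusx$
  rot[1] = yywvxuxvvyzusx$r
  rot[2] = ywvxuxvvyzusx$ry
  rot[3] = wvxuxvvyzusx$ryy
  rot[4] = vxuxvvyzusx$ryyw
  rot[5] = xuxvvyzusx$ryywv
  rot[6] = uxvvyzusx$ryywvx
  rot[7] = xvvyzusx$ryywvxu
  rot[8] = vvyzusx$ryywvxux
  rot[9] = vyzusx$ryywvxuxv
  rot[10] = yzusx$ryywvxuxvv
  rot[11] = zusx$ryywvxuxvvy
  rot[12] = usx$ryywvxuxvvyz
  rot[13] = sx$ryywvxuxvvyzu
  rot[14] = x$ryywvxuxvvyzus
  rot[15] = $ryywvxuxvvyzusx
Sorted (with $ < everything):
  sorted[0] = $ryywvxuxvvyzusx  (last char: 'x')
  sorted[1] = ryywvxuxvvyzusx$  (last char: '$')
  sorted[2] = sx$ryywvxuxvvyzu  (last char: 'u')
  sorted[3] = usx$ryywvxuxvvyz  (last char: 'z')
  sorted[4] = uxvvyzusx$ryywvx  (last char: 'x')
  sorted[5] = vvyzusx$ryywvxux  (last char: 'x')
  sorted[6] = vxuxvvyzusx$ryyw  (last char: 'w')
  sorted[7] = vyzusx$ryywvxuxv  (last char: 'v')
  sorted[8] = wvxuxvvyzusx$ryy  (last char: 'y')
  sorted[9] = x$ryywvxuxvvyzus  (last char: 's')
  sorted[10] = xuxvvyzusx$ryywv  (last char: 'v')
  sorted[11] = xvvyzusx$ryywvxu  (last char: 'u')
  sorted[12] = ywvxuxvvyzusx$ry  (last char: 'y')
  sorted[13] = yywvxuxvvyzusx$r  (last char: 'r')
  sorted[14] = yzusx$ryywvxuxvv  (last char: 'v')
  sorted[15] = zusx$ryywvxuxvvy  (last char: 'y')
Last column: x$uzxxwvysvuyrvy
Original string S is at sorted index 1

Answer: x$uzxxwvysvuyrvy
1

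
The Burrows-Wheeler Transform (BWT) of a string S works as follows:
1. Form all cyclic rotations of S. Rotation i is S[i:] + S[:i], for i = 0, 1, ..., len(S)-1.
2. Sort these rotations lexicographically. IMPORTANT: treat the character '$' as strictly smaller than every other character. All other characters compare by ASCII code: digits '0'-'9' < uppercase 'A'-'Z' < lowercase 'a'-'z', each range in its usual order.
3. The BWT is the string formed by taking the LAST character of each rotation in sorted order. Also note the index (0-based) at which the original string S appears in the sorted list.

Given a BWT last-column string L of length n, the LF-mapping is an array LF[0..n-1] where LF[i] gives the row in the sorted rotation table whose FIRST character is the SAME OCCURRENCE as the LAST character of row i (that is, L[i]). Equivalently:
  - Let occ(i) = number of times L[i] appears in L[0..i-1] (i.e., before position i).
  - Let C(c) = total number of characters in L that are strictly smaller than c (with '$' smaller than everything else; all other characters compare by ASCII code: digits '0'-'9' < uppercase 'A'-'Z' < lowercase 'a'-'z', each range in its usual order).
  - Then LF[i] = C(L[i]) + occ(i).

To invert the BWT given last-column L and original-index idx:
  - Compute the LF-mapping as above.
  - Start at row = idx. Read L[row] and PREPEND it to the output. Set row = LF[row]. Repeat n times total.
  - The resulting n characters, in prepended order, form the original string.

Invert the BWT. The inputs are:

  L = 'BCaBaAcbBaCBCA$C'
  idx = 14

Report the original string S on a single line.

Answer: bCABCCcBaAaCaBB$

Derivation:
LF mapping: 3 7 11 4 12 1 15 14 5 13 8 6 9 2 0 10
Walk LF starting at row 14, prepending L[row]:
  step 1: row=14, L[14]='$', prepend. Next row=LF[14]=0
  step 2: row=0, L[0]='B', prepend. Next row=LF[0]=3
  step 3: row=3, L[3]='B', prepend. Next row=LF[3]=4
  step 4: row=4, L[4]='a', prepend. Next row=LF[4]=12
  step 5: row=12, L[12]='C', prepend. Next row=LF[12]=9
  step 6: row=9, L[9]='a', prepend. Next row=LF[9]=13
  step 7: row=13, L[13]='A', prepend. Next row=LF[13]=2
  step 8: row=2, L[2]='a', prepend. Next row=LF[2]=11
  step 9: row=11, L[11]='B', prepend. Next row=LF[11]=6
  step 10: row=6, L[6]='c', prepend. Next row=LF[6]=15
  step 11: row=15, L[15]='C', prepend. Next row=LF[15]=10
  step 12: row=10, L[10]='C', prepend. Next row=LF[10]=8
  step 13: row=8, L[8]='B', prepend. Next row=LF[8]=5
  step 14: row=5, L[5]='A', prepend. Next row=LF[5]=1
  step 15: row=1, L[1]='C', prepend. Next row=LF[1]=7
  step 16: row=7, L[7]='b', prepend. Next row=LF[7]=14
Reversed output: bCABCCcBaAaCaBB$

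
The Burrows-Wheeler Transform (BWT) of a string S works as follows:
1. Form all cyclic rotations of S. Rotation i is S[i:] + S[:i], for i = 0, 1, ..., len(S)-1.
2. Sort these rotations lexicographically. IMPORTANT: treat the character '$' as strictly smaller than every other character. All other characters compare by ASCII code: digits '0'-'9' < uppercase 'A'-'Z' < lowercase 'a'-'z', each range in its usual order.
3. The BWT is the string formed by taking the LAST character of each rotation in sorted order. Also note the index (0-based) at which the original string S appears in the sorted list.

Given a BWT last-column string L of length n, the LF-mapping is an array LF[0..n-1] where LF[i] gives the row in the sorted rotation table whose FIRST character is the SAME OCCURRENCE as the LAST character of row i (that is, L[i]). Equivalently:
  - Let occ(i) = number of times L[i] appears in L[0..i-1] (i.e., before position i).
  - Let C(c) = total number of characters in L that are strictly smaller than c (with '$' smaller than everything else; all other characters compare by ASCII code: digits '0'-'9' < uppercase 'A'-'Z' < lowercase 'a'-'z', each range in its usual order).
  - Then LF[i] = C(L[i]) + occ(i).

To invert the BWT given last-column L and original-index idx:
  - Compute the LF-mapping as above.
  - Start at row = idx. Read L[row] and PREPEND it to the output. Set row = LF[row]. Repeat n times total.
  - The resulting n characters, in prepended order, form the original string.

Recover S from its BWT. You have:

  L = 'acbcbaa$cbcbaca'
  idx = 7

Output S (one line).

Answer: bacbbcabaaccca$

Derivation:
LF mapping: 1 10 6 11 7 2 3 0 12 8 13 9 4 14 5
Walk LF starting at row 7, prepending L[row]:
  step 1: row=7, L[7]='$', prepend. Next row=LF[7]=0
  step 2: row=0, L[0]='a', prepend. Next row=LF[0]=1
  step 3: row=1, L[1]='c', prepend. Next row=LF[1]=10
  step 4: row=10, L[10]='c', prepend. Next row=LF[10]=13
  step 5: row=13, L[13]='c', prepend. Next row=LF[13]=14
  step 6: row=14, L[14]='a', prepend. Next row=LF[14]=5
  step 7: row=5, L[5]='a', prepend. Next row=LF[5]=2
  step 8: row=2, L[2]='b', prepend. Next row=LF[2]=6
  step 9: row=6, L[6]='a', prepend. Next row=LF[6]=3
  step 10: row=3, L[3]='c', prepend. Next row=LF[3]=11
  step 11: row=11, L[11]='b', prepend. Next row=LF[11]=9
  step 12: row=9, L[9]='b', prepend. Next row=LF[9]=8
  step 13: row=8, L[8]='c', prepend. Next row=LF[8]=12
  step 14: row=12, L[12]='a', prepend. Next row=LF[12]=4
  step 15: row=4, L[4]='b', prepend. Next row=LF[4]=7
Reversed output: bacbbcabaaccca$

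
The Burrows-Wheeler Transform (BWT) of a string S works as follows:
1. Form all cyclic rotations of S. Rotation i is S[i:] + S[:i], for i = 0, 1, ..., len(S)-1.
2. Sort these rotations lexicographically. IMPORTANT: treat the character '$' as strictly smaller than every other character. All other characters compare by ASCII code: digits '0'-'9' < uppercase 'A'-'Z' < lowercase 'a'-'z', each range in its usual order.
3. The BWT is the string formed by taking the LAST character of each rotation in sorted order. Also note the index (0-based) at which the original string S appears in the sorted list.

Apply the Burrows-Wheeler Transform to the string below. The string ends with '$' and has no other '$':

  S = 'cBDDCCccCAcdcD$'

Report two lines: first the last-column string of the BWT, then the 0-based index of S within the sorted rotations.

Answer: DCccDCcDB$cdCAc
9

Derivation:
All 15 rotations (rotation i = S[i:]+S[:i]):
  rot[0] = cBDDCCccCAcdcD$
  rot[1] = BDDCCccCAcdcD$c
  rot[2] = DDCCccCAcdcD$cB
  rot[3] = DCCccCAcdcD$cBD
  rot[4] = CCccCAcdcD$cBDD
  rot[5] = CccCAcdcD$cBDDC
  rot[6] = ccCAcdcD$cBDDCC
  rot[7] = cCAcdcD$cBDDCCc
  rot[8] = CAcdcD$cBDDCCcc
  rot[9] = AcdcD$cBDDCCccC
  rot[10] = cdcD$cBDDCCccCA
  rot[11] = dcD$cBDDCCccCAc
  rot[12] = cD$cBDDCCccCAcd
  rot[13] = D$cBDDCCccCAcdc
  rot[14] = $cBDDCCccCAcdcD
Sorted (with $ < everything):
  sorted[0] = $cBDDCCccCAcdcD  (last char: 'D')
  sorted[1] = AcdcD$cBDDCCccC  (last char: 'C')
  sorted[2] = BDDCCccCAcdcD$c  (last char: 'c')
  sorted[3] = CAcdcD$cBDDCCcc  (last char: 'c')
  sorted[4] = CCccCAcdcD$cBDD  (last char: 'D')
  sorted[5] = CccCAcdcD$cBDDC  (last char: 'C')
  sorted[6] = D$cBDDCCccCAcdc  (last char: 'c')
  sorted[7] = DCCccCAcdcD$cBD  (last char: 'D')
  sorted[8] = DDCCccCAcdcD$cB  (last char: 'B')
  sorted[9] = cBDDCCccCAcdcD$  (last char: '$')
  sorted[10] = cCAcdcD$cBDDCCc  (last char: 'c')
  sorted[11] = cD$cBDDCCccCAcd  (last char: 'd')
  sorted[12] = ccCAcdcD$cBDDCC  (last char: 'C')
  sorted[13] = cdcD$cBDDCCccCA  (last char: 'A')
  sorted[14] = dcD$cBDDCCccCAc  (last char: 'c')
Last column: DCccDCcDB$cdCAc
Original string S is at sorted index 9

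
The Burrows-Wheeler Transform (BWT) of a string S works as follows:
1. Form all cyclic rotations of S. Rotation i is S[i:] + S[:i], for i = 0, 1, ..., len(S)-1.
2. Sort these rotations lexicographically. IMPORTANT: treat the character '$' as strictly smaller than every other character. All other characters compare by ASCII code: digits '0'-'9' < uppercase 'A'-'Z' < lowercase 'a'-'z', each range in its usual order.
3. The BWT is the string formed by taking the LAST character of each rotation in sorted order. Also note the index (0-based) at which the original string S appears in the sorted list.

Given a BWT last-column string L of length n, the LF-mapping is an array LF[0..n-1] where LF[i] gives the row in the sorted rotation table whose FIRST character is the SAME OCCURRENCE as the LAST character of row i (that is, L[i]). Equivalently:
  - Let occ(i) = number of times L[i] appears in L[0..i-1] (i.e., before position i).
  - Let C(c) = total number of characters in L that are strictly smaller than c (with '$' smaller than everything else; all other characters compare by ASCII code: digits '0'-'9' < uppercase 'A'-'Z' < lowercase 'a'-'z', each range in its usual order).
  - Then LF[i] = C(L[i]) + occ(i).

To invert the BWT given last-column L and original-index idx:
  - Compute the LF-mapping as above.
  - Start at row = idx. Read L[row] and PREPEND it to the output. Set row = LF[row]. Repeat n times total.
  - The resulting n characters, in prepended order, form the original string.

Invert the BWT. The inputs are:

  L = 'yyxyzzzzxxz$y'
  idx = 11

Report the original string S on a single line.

Answer: zyzzyxzyxxzy$

Derivation:
LF mapping: 4 5 1 6 8 9 10 11 2 3 12 0 7
Walk LF starting at row 11, prepending L[row]:
  step 1: row=11, L[11]='$', prepend. Next row=LF[11]=0
  step 2: row=0, L[0]='y', prepend. Next row=LF[0]=4
  step 3: row=4, L[4]='z', prepend. Next row=LF[4]=8
  step 4: row=8, L[8]='x', prepend. Next row=LF[8]=2
  step 5: row=2, L[2]='x', prepend. Next row=LF[2]=1
  step 6: row=1, L[1]='y', prepend. Next row=LF[1]=5
  step 7: row=5, L[5]='z', prepend. Next row=LF[5]=9
  step 8: row=9, L[9]='x', prepend. Next row=LF[9]=3
  step 9: row=3, L[3]='y', prepend. Next row=LF[3]=6
  step 10: row=6, L[6]='z', prepend. Next row=LF[6]=10
  step 11: row=10, L[10]='z', prepend. Next row=LF[10]=12
  step 12: row=12, L[12]='y', prepend. Next row=LF[12]=7
  step 13: row=7, L[7]='z', prepend. Next row=LF[7]=11
Reversed output: zyzzyxzyxxzy$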